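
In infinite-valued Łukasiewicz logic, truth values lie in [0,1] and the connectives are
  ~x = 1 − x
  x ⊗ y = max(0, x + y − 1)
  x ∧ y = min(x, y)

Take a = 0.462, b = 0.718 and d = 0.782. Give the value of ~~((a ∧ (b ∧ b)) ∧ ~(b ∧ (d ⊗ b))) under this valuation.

b ∧ b = min(0.718, 0.718) = 0.718
a ∧ (b ∧ b) = min(0.462, 0.718) = 0.462
d ⊗ b = max(0, 0.782 + 0.718 − 1) = max(0, 0.500) = 0.500
b ∧ (d ⊗ b) = min(0.718, 0.500) = 0.500
~(b ∧ (d ⊗ b)) = 1 − 0.500 = 0.500
(a ∧ (b ∧ b)) ∧ ~(b ∧ (d ⊗ b)) = min(0.462, 0.500) = 0.462
~((a ∧ (b ∧ b)) ∧ ~(b ∧ (d ⊗ b))) = 1 − 0.462 = 0.538
~~((a ∧ (b ∧ b)) ∧ ~(b ∧ (d ⊗ b))) = 1 − 0.538 = 0.462

0.462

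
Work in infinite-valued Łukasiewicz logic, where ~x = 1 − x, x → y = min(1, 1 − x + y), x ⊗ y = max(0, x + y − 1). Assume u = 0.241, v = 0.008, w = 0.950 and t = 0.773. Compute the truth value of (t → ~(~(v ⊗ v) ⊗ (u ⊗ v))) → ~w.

0.050

v ⊗ v = max(0, 0.008 + 0.008 − 1) = max(0, -0.984) = 0.000
~(v ⊗ v) = 1 − 0.000 = 1.000
u ⊗ v = max(0, 0.241 + 0.008 − 1) = max(0, -0.751) = 0.000
~(v ⊗ v) ⊗ (u ⊗ v) = max(0, 1.000 + 0.000 − 1) = max(0, 0.000) = 0.000
~(~(v ⊗ v) ⊗ (u ⊗ v)) = 1 − 0.000 = 1.000
t → ~(~(v ⊗ v) ⊗ (u ⊗ v)) = min(1, 1 − 0.773 + 1.000) = min(1, 1.227) = 1.000
~w = 1 − 0.950 = 0.050
(t → ~(~(v ⊗ v) ⊗ (u ⊗ v))) → ~w = min(1, 1 − 1.000 + 0.050) = min(1, 0.050) = 0.050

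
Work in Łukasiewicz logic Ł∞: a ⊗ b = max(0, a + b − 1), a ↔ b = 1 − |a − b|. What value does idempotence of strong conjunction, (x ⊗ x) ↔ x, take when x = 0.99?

0.99

x ⊗ x = max(0, 0.99 + 0.99 − 1) = max(0, 0.98) = 0.98
(x ⊗ x) ↔ x = 1 − |0.98 − 0.99| = 1 − 0.01 = 0.99
(The value 0.99 < 1 shows this instance is not satisfied; fails in Ł∞ since a ⊗ a = max(0, 2a−1) ≠ a in general.)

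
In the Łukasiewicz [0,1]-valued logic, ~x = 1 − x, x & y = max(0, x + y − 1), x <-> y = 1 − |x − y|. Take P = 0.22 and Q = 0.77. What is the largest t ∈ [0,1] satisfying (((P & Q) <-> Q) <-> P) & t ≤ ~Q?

P & Q = max(0, 0.22 + 0.77 − 1) = max(0, -0.01) = 0.00
(P & Q) <-> Q = 1 − |0.00 − 0.77| = 1 − 0.77 = 0.23
((P & Q) <-> Q) <-> P = 1 − |0.23 − 0.22| = 1 − 0.01 = 0.99
So the left factor is ((P & Q) <-> Q) <-> P = 0.99.
~Q = 1 − 0.77 = 0.23
So the right-hand bound is ~Q = 0.23.
The residuum of the Łukasiewicz t-norm gives the supremum: min(1, 1 − 0.99 + 0.23).
1 − 0.99 + 0.23 = 0.24, so t = min(1, 0.24) = 0.24.
Check: 0.99 & 0.24 = max(0, 0.23) = 0.23 ≤ 0.23.

0.24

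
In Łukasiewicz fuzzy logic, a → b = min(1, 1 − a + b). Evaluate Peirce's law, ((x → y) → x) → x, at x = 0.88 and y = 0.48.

x → y = min(1, 1 − 0.88 + 0.48) = min(1, 0.60) = 0.60
(x → y) → x = min(1, 1 − 0.60 + 0.88) = min(1, 1.28) = 1.00
((x → y) → x) → x = min(1, 1 − 1.00 + 0.88) = min(1, 0.88) = 0.88
(The value 0.88 < 1 shows this instance is not satisfied; not a Ł∞-tautology in general.)

0.88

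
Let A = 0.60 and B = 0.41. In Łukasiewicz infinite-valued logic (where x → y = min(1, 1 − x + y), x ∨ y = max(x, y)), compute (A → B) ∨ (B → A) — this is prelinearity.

A → B = min(1, 1 − 0.60 + 0.41) = min(1, 0.81) = 0.81
B → A = min(1, 1 − 0.41 + 0.60) = min(1, 1.19) = 1.00
(A → B) ∨ (B → A) = max(0.81, 1.00) = 1.00
(As expected: a Ł∞-tautology — holds in every MV-chain.)

1.00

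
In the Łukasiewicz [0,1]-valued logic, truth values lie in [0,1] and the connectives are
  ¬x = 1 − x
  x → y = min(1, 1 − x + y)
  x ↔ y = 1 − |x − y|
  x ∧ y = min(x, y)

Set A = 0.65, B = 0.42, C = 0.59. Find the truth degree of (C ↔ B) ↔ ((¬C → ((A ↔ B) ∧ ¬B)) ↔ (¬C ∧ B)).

0.58

C ↔ B = 1 − |0.59 − 0.42| = 1 − 0.17 = 0.83
¬C = 1 − 0.59 = 0.41
A ↔ B = 1 − |0.65 − 0.42| = 1 − 0.23 = 0.77
¬B = 1 − 0.42 = 0.58
(A ↔ B) ∧ ¬B = min(0.77, 0.58) = 0.58
¬C → ((A ↔ B) ∧ ¬B) = min(1, 1 − 0.41 + 0.58) = min(1, 1.17) = 1.00
¬C ∧ B = min(0.41, 0.42) = 0.41
(¬C → ((A ↔ B) ∧ ¬B)) ↔ (¬C ∧ B) = 1 − |1.00 − 0.41| = 1 − 0.59 = 0.41
(C ↔ B) ↔ ((¬C → ((A ↔ B) ∧ ¬B)) ↔ (¬C ∧ B)) = 1 − |0.83 − 0.41| = 1 − 0.42 = 0.58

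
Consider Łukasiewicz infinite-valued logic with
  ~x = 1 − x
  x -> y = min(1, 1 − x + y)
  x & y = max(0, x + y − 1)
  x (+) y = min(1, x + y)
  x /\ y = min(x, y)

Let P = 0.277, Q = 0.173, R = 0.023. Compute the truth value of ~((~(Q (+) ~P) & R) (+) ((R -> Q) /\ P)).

~P = 1 − 0.277 = 0.723
Q (+) ~P = min(1, 0.173 + 0.723) = min(1, 0.896) = 0.896
~(Q (+) ~P) = 1 − 0.896 = 0.104
~(Q (+) ~P) & R = max(0, 0.104 + 0.023 − 1) = max(0, -0.873) = 0.000
R -> Q = min(1, 1 − 0.023 + 0.173) = min(1, 1.150) = 1.000
(R -> Q) /\ P = min(1.000, 0.277) = 0.277
(~(Q (+) ~P) & R) (+) ((R -> Q) /\ P) = min(1, 0.000 + 0.277) = min(1, 0.277) = 0.277
~((~(Q (+) ~P) & R) (+) ((R -> Q) /\ P)) = 1 − 0.277 = 0.723

0.723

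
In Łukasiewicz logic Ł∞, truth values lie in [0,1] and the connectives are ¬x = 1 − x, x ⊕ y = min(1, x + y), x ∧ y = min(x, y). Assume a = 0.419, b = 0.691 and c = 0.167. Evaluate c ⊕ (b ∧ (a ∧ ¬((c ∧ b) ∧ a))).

0.586

c ∧ b = min(0.167, 0.691) = 0.167
(c ∧ b) ∧ a = min(0.167, 0.419) = 0.167
¬((c ∧ b) ∧ a) = 1 − 0.167 = 0.833
a ∧ ¬((c ∧ b) ∧ a) = min(0.419, 0.833) = 0.419
b ∧ (a ∧ ¬((c ∧ b) ∧ a)) = min(0.691, 0.419) = 0.419
c ⊕ (b ∧ (a ∧ ¬((c ∧ b) ∧ a))) = min(1, 0.167 + 0.419) = min(1, 0.586) = 0.586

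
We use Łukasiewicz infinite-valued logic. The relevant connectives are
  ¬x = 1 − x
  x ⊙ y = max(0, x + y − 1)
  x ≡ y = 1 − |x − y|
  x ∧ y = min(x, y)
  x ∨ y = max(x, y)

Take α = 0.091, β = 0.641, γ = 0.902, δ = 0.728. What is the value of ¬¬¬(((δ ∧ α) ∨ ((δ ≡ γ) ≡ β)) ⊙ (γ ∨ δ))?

δ ∧ α = min(0.728, 0.091) = 0.091
δ ≡ γ = 1 − |0.728 − 0.902| = 1 − 0.174 = 0.826
(δ ≡ γ) ≡ β = 1 − |0.826 − 0.641| = 1 − 0.185 = 0.815
(δ ∧ α) ∨ ((δ ≡ γ) ≡ β) = max(0.091, 0.815) = 0.815
γ ∨ δ = max(0.902, 0.728) = 0.902
((δ ∧ α) ∨ ((δ ≡ γ) ≡ β)) ⊙ (γ ∨ δ) = max(0, 0.815 + 0.902 − 1) = max(0, 0.717) = 0.717
¬(((δ ∧ α) ∨ ((δ ≡ γ) ≡ β)) ⊙ (γ ∨ δ)) = 1 − 0.717 = 0.283
¬¬(((δ ∧ α) ∨ ((δ ≡ γ) ≡ β)) ⊙ (γ ∨ δ)) = 1 − 0.283 = 0.717
¬¬¬(((δ ∧ α) ∨ ((δ ≡ γ) ≡ β)) ⊙ (γ ∨ δ)) = 1 − 0.717 = 0.283

0.283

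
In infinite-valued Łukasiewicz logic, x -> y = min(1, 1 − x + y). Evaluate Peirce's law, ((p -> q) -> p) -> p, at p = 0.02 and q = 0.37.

p -> q = min(1, 1 − 0.02 + 0.37) = min(1, 1.35) = 1.00
(p -> q) -> p = min(1, 1 − 1.00 + 0.02) = min(1, 0.02) = 0.02
((p -> q) -> p) -> p = min(1, 1 − 0.02 + 0.02) = min(1, 1.00) = 1.00

1.00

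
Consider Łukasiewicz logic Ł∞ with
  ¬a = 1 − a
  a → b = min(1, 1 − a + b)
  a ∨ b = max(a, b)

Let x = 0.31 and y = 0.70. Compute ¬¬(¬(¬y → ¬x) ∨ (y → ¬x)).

¬y = 1 − 0.70 = 0.30
¬x = 1 − 0.31 = 0.69
¬y → ¬x = min(1, 1 − 0.30 + 0.69) = min(1, 1.39) = 1.00
¬(¬y → ¬x) = 1 − 1.00 = 0.00
y → ¬x = min(1, 1 − 0.70 + 0.69) = min(1, 0.99) = 0.99
¬(¬y → ¬x) ∨ (y → ¬x) = max(0.00, 0.99) = 0.99
¬(¬(¬y → ¬x) ∨ (y → ¬x)) = 1 − 0.99 = 0.01
¬¬(¬(¬y → ¬x) ∨ (y → ¬x)) = 1 − 0.01 = 0.99

0.99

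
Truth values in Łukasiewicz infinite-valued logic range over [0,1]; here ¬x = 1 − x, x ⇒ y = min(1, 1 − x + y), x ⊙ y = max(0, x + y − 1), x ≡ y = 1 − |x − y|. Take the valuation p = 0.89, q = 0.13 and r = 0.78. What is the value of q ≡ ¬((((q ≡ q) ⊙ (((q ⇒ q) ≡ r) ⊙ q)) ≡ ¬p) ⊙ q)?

0.15

q ≡ q = 1 − |0.13 − 0.13| = 1 − 0.00 = 1.00
q ⇒ q = min(1, 1 − 0.13 + 0.13) = min(1, 1.00) = 1.00
(q ⇒ q) ≡ r = 1 − |1.00 − 0.78| = 1 − 0.22 = 0.78
((q ⇒ q) ≡ r) ⊙ q = max(0, 0.78 + 0.13 − 1) = max(0, -0.09) = 0.00
(q ≡ q) ⊙ (((q ⇒ q) ≡ r) ⊙ q) = max(0, 1.00 + 0.00 − 1) = max(0, 0.00) = 0.00
¬p = 1 − 0.89 = 0.11
((q ≡ q) ⊙ (((q ⇒ q) ≡ r) ⊙ q)) ≡ ¬p = 1 − |0.00 − 0.11| = 1 − 0.11 = 0.89
(((q ≡ q) ⊙ (((q ⇒ q) ≡ r) ⊙ q)) ≡ ¬p) ⊙ q = max(0, 0.89 + 0.13 − 1) = max(0, 0.02) = 0.02
¬((((q ≡ q) ⊙ (((q ⇒ q) ≡ r) ⊙ q)) ≡ ¬p) ⊙ q) = 1 − 0.02 = 0.98
q ≡ ¬((((q ≡ q) ⊙ (((q ⇒ q) ≡ r) ⊙ q)) ≡ ¬p) ⊙ q) = 1 − |0.13 − 0.98| = 1 − 0.85 = 0.15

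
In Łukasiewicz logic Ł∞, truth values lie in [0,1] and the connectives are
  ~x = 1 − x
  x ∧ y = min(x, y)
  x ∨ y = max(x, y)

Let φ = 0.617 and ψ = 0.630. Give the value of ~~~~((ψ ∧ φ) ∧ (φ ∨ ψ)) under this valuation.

ψ ∧ φ = min(0.630, 0.617) = 0.617
φ ∨ ψ = max(0.617, 0.630) = 0.630
(ψ ∧ φ) ∧ (φ ∨ ψ) = min(0.617, 0.630) = 0.617
~((ψ ∧ φ) ∧ (φ ∨ ψ)) = 1 − 0.617 = 0.383
~~((ψ ∧ φ) ∧ (φ ∨ ψ)) = 1 − 0.383 = 0.617
~~~((ψ ∧ φ) ∧ (φ ∨ ψ)) = 1 − 0.617 = 0.383
~~~~((ψ ∧ φ) ∧ (φ ∨ ψ)) = 1 − 0.383 = 0.617

0.617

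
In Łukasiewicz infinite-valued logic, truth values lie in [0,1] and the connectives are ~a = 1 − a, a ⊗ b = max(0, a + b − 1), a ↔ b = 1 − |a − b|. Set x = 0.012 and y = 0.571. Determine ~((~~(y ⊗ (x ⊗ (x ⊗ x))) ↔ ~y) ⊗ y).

0.858

x ⊗ x = max(0, 0.012 + 0.012 − 1) = max(0, -0.976) = 0.000
x ⊗ (x ⊗ x) = max(0, 0.012 + 0.000 − 1) = max(0, -0.988) = 0.000
y ⊗ (x ⊗ (x ⊗ x)) = max(0, 0.571 + 0.000 − 1) = max(0, -0.429) = 0.000
~(y ⊗ (x ⊗ (x ⊗ x))) = 1 − 0.000 = 1.000
~~(y ⊗ (x ⊗ (x ⊗ x))) = 1 − 1.000 = 0.000
~y = 1 − 0.571 = 0.429
~~(y ⊗ (x ⊗ (x ⊗ x))) ↔ ~y = 1 − |0.000 − 0.429| = 1 − 0.429 = 0.571
(~~(y ⊗ (x ⊗ (x ⊗ x))) ↔ ~y) ⊗ y = max(0, 0.571 + 0.571 − 1) = max(0, 0.142) = 0.142
~((~~(y ⊗ (x ⊗ (x ⊗ x))) ↔ ~y) ⊗ y) = 1 − 0.142 = 0.858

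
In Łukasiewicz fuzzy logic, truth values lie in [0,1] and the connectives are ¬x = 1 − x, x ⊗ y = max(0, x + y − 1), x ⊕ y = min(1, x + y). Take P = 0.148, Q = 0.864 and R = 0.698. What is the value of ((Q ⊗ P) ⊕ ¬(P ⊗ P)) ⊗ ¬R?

Q ⊗ P = max(0, 0.864 + 0.148 − 1) = max(0, 0.012) = 0.012
P ⊗ P = max(0, 0.148 + 0.148 − 1) = max(0, -0.704) = 0.000
¬(P ⊗ P) = 1 − 0.000 = 1.000
(Q ⊗ P) ⊕ ¬(P ⊗ P) = min(1, 0.012 + 1.000) = min(1, 1.012) = 1.000
¬R = 1 − 0.698 = 0.302
((Q ⊗ P) ⊕ ¬(P ⊗ P)) ⊗ ¬R = max(0, 1.000 + 0.302 − 1) = max(0, 0.302) = 0.302

0.302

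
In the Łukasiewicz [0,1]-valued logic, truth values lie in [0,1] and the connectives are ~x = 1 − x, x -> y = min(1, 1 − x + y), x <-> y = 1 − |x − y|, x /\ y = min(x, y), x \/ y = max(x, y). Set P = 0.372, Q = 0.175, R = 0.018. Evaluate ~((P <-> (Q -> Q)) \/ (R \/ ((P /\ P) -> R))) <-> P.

Q -> Q = min(1, 1 − 0.175 + 0.175) = min(1, 1.000) = 1.000
P <-> (Q -> Q) = 1 − |0.372 − 1.000| = 1 − 0.628 = 0.372
P /\ P = min(0.372, 0.372) = 0.372
(P /\ P) -> R = min(1, 1 − 0.372 + 0.018) = min(1, 0.646) = 0.646
R \/ ((P /\ P) -> R) = max(0.018, 0.646) = 0.646
(P <-> (Q -> Q)) \/ (R \/ ((P /\ P) -> R)) = max(0.372, 0.646) = 0.646
~((P <-> (Q -> Q)) \/ (R \/ ((P /\ P) -> R))) = 1 − 0.646 = 0.354
~((P <-> (Q -> Q)) \/ (R \/ ((P /\ P) -> R))) <-> P = 1 − |0.354 − 0.372| = 1 − 0.018 = 0.982

0.982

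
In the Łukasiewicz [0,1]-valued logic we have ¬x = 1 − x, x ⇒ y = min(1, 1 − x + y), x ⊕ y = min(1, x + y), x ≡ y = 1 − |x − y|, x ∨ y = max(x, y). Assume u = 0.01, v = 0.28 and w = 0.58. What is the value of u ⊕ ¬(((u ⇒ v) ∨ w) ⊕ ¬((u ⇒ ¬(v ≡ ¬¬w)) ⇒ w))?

0.01

u ⇒ v = min(1, 1 − 0.01 + 0.28) = min(1, 1.27) = 1.00
(u ⇒ v) ∨ w = max(1.00, 0.58) = 1.00
¬w = 1 − 0.58 = 0.42
¬¬w = 1 − 0.42 = 0.58
v ≡ ¬¬w = 1 − |0.28 − 0.58| = 1 − 0.30 = 0.70
¬(v ≡ ¬¬w) = 1 − 0.70 = 0.30
u ⇒ ¬(v ≡ ¬¬w) = min(1, 1 − 0.01 + 0.30) = min(1, 1.29) = 1.00
(u ⇒ ¬(v ≡ ¬¬w)) ⇒ w = min(1, 1 − 1.00 + 0.58) = min(1, 0.58) = 0.58
¬((u ⇒ ¬(v ≡ ¬¬w)) ⇒ w) = 1 − 0.58 = 0.42
((u ⇒ v) ∨ w) ⊕ ¬((u ⇒ ¬(v ≡ ¬¬w)) ⇒ w) = min(1, 1.00 + 0.42) = min(1, 1.42) = 1.00
¬(((u ⇒ v) ∨ w) ⊕ ¬((u ⇒ ¬(v ≡ ¬¬w)) ⇒ w)) = 1 − 1.00 = 0.00
u ⊕ ¬(((u ⇒ v) ∨ w) ⊕ ¬((u ⇒ ¬(v ≡ ¬¬w)) ⇒ w)) = min(1, 0.01 + 0.00) = min(1, 0.01) = 0.01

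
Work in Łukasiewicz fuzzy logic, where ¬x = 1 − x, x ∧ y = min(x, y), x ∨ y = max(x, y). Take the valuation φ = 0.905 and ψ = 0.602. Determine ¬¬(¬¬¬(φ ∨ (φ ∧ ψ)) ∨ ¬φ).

0.095

φ ∧ ψ = min(0.905, 0.602) = 0.602
φ ∨ (φ ∧ ψ) = max(0.905, 0.602) = 0.905
¬(φ ∨ (φ ∧ ψ)) = 1 − 0.905 = 0.095
¬¬(φ ∨ (φ ∧ ψ)) = 1 − 0.095 = 0.905
¬¬¬(φ ∨ (φ ∧ ψ)) = 1 − 0.905 = 0.095
¬φ = 1 − 0.905 = 0.095
¬¬¬(φ ∨ (φ ∧ ψ)) ∨ ¬φ = max(0.095, 0.095) = 0.095
¬(¬¬¬(φ ∨ (φ ∧ ψ)) ∨ ¬φ) = 1 − 0.095 = 0.905
¬¬(¬¬¬(φ ∨ (φ ∧ ψ)) ∨ ¬φ) = 1 − 0.905 = 0.095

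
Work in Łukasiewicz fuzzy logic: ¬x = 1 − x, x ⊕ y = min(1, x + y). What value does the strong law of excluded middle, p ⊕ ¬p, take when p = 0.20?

1.00

¬p = 1 − 0.20 = 0.80
p ⊕ ¬p = min(1, 0.20 + 0.80) = min(1, 1.00) = 1.00
(As expected: always 1 in Ł∞ since a ⊕ (1−a) = 1.)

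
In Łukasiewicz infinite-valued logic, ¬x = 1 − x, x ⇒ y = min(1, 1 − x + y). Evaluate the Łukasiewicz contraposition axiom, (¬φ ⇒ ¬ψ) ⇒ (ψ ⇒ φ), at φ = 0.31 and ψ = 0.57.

1.00

¬φ = 1 − 0.31 = 0.69
¬ψ = 1 − 0.57 = 0.43
¬φ ⇒ ¬ψ = min(1, 1 − 0.69 + 0.43) = min(1, 0.74) = 0.74
ψ ⇒ φ = min(1, 1 − 0.57 + 0.31) = min(1, 0.74) = 0.74
(¬φ ⇒ ¬ψ) ⇒ (ψ ⇒ φ) = min(1, 1 − 0.74 + 0.74) = min(1, 1.00) = 1.00
(As expected: an axiom of Ł∞, always 1.)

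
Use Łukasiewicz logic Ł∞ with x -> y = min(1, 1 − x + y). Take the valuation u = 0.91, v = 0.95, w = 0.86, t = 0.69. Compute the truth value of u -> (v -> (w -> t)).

w -> t = min(1, 1 − 0.86 + 0.69) = min(1, 0.83) = 0.83
v -> (w -> t) = min(1, 1 − 0.95 + 0.83) = min(1, 0.88) = 0.88
u -> (v -> (w -> t)) = min(1, 1 − 0.91 + 0.88) = min(1, 0.97) = 0.97

0.97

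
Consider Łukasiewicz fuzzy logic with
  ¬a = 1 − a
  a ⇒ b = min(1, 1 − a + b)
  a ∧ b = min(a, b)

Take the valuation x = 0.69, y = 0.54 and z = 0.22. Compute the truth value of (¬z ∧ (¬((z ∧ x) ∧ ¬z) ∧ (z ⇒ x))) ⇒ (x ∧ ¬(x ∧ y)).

¬z = 1 − 0.22 = 0.78
z ∧ x = min(0.22, 0.69) = 0.22
(z ∧ x) ∧ ¬z = min(0.22, 0.78) = 0.22
¬((z ∧ x) ∧ ¬z) = 1 − 0.22 = 0.78
z ⇒ x = min(1, 1 − 0.22 + 0.69) = min(1, 1.47) = 1.00
¬((z ∧ x) ∧ ¬z) ∧ (z ⇒ x) = min(0.78, 1.00) = 0.78
¬z ∧ (¬((z ∧ x) ∧ ¬z) ∧ (z ⇒ x)) = min(0.78, 0.78) = 0.78
x ∧ y = min(0.69, 0.54) = 0.54
¬(x ∧ y) = 1 − 0.54 = 0.46
x ∧ ¬(x ∧ y) = min(0.69, 0.46) = 0.46
(¬z ∧ (¬((z ∧ x) ∧ ¬z) ∧ (z ⇒ x))) ⇒ (x ∧ ¬(x ∧ y)) = min(1, 1 − 0.78 + 0.46) = min(1, 0.68) = 0.68

0.68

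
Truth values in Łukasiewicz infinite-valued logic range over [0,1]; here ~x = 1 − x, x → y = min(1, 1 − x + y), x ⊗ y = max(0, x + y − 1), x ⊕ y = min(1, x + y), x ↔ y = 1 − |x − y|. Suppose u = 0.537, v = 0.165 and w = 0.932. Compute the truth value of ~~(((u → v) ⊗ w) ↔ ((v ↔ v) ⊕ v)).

u → v = min(1, 1 − 0.537 + 0.165) = min(1, 0.628) = 0.628
(u → v) ⊗ w = max(0, 0.628 + 0.932 − 1) = max(0, 0.560) = 0.560
v ↔ v = 1 − |0.165 − 0.165| = 1 − 0.000 = 1.000
(v ↔ v) ⊕ v = min(1, 1.000 + 0.165) = min(1, 1.165) = 1.000
((u → v) ⊗ w) ↔ ((v ↔ v) ⊕ v) = 1 − |0.560 − 1.000| = 1 − 0.440 = 0.560
~(((u → v) ⊗ w) ↔ ((v ↔ v) ⊕ v)) = 1 − 0.560 = 0.440
~~(((u → v) ⊗ w) ↔ ((v ↔ v) ⊕ v)) = 1 − 0.440 = 0.560

0.560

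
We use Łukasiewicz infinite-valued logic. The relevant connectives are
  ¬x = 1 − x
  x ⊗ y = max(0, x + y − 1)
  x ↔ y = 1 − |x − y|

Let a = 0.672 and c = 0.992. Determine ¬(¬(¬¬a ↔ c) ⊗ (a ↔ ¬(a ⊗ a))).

0.696

¬a = 1 − 0.672 = 0.328
¬¬a = 1 − 0.328 = 0.672
¬¬a ↔ c = 1 − |0.672 − 0.992| = 1 − 0.320 = 0.680
¬(¬¬a ↔ c) = 1 − 0.680 = 0.320
a ⊗ a = max(0, 0.672 + 0.672 − 1) = max(0, 0.344) = 0.344
¬(a ⊗ a) = 1 − 0.344 = 0.656
a ↔ ¬(a ⊗ a) = 1 − |0.672 − 0.656| = 1 − 0.016 = 0.984
¬(¬¬a ↔ c) ⊗ (a ↔ ¬(a ⊗ a)) = max(0, 0.320 + 0.984 − 1) = max(0, 0.304) = 0.304
¬(¬(¬¬a ↔ c) ⊗ (a ↔ ¬(a ⊗ a))) = 1 − 0.304 = 0.696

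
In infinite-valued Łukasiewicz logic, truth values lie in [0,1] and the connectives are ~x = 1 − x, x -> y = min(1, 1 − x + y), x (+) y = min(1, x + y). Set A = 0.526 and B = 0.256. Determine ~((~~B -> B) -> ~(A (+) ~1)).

0.526

~B = 1 − 0.256 = 0.744
~~B = 1 − 0.744 = 0.256
~~B -> B = min(1, 1 − 0.256 + 0.256) = min(1, 1.000) = 1.000
~1 = 1 − 1.000 = 0.000
A (+) ~1 = min(1, 0.526 + 0.000) = min(1, 0.526) = 0.526
~(A (+) ~1) = 1 − 0.526 = 0.474
(~~B -> B) -> ~(A (+) ~1) = min(1, 1 − 1.000 + 0.474) = min(1, 0.474) = 0.474
~((~~B -> B) -> ~(A (+) ~1)) = 1 − 0.474 = 0.526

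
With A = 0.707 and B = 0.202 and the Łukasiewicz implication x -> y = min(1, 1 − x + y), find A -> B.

A -> B = min(1, 1 − 0.707 + 0.202) = min(1, 0.495) = 0.495
For comparison, the Gödel implication (1 if x ≤ y else y) would give 0.202.

0.495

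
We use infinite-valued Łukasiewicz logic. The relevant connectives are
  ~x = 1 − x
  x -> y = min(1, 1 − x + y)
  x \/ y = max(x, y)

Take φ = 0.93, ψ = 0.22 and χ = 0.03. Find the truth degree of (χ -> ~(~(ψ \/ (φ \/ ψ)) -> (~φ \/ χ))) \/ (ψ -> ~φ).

φ \/ ψ = max(0.93, 0.22) = 0.93
ψ \/ (φ \/ ψ) = max(0.22, 0.93) = 0.93
~(ψ \/ (φ \/ ψ)) = 1 − 0.93 = 0.07
~φ = 1 − 0.93 = 0.07
~φ \/ χ = max(0.07, 0.03) = 0.07
~(ψ \/ (φ \/ ψ)) -> (~φ \/ χ) = min(1, 1 − 0.07 + 0.07) = min(1, 1.00) = 1.00
~(~(ψ \/ (φ \/ ψ)) -> (~φ \/ χ)) = 1 − 1.00 = 0.00
χ -> ~(~(ψ \/ (φ \/ ψ)) -> (~φ \/ χ)) = min(1, 1 − 0.03 + 0.00) = min(1, 0.97) = 0.97
ψ -> ~φ = min(1, 1 − 0.22 + 0.07) = min(1, 0.85) = 0.85
(χ -> ~(~(ψ \/ (φ \/ ψ)) -> (~φ \/ χ))) \/ (ψ -> ~φ) = max(0.97, 0.85) = 0.97

0.97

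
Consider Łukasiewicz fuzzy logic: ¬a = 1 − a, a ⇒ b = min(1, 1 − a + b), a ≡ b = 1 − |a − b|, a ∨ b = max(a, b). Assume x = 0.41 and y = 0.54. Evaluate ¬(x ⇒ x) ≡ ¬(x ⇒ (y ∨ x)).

1.00

x ⇒ x = min(1, 1 − 0.41 + 0.41) = min(1, 1.00) = 1.00
¬(x ⇒ x) = 1 − 1.00 = 0.00
y ∨ x = max(0.54, 0.41) = 0.54
x ⇒ (y ∨ x) = min(1, 1 − 0.41 + 0.54) = min(1, 1.13) = 1.00
¬(x ⇒ (y ∨ x)) = 1 − 1.00 = 0.00
¬(x ⇒ x) ≡ ¬(x ⇒ (y ∨ x)) = 1 − |0.00 − 0.00| = 1 − 0.00 = 1.00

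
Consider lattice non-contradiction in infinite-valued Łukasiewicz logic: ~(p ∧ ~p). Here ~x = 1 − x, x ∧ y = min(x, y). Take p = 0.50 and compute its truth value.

0.50

~p = 1 − 0.50 = 0.50
p ∧ ~p = min(0.50, 0.50) = 0.50
~(p ∧ ~p) = 1 − 0.50 = 0.50
(The value 0.50 < 1 shows this instance is not satisfied; not a Ł∞-tautology — its value is 1 − min(a, 1−a).)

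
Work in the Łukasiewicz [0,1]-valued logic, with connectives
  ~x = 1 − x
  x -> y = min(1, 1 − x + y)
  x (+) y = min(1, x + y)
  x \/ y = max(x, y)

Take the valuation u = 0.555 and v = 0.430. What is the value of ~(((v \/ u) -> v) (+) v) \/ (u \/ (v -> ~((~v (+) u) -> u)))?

1.000

v \/ u = max(0.430, 0.555) = 0.555
(v \/ u) -> v = min(1, 1 − 0.555 + 0.430) = min(1, 0.875) = 0.875
((v \/ u) -> v) (+) v = min(1, 0.875 + 0.430) = min(1, 1.305) = 1.000
~(((v \/ u) -> v) (+) v) = 1 − 1.000 = 0.000
~v = 1 − 0.430 = 0.570
~v (+) u = min(1, 0.570 + 0.555) = min(1, 1.125) = 1.000
(~v (+) u) -> u = min(1, 1 − 1.000 + 0.555) = min(1, 0.555) = 0.555
~((~v (+) u) -> u) = 1 − 0.555 = 0.445
v -> ~((~v (+) u) -> u) = min(1, 1 − 0.430 + 0.445) = min(1, 1.015) = 1.000
u \/ (v -> ~((~v (+) u) -> u)) = max(0.555, 1.000) = 1.000
~(((v \/ u) -> v) (+) v) \/ (u \/ (v -> ~((~v (+) u) -> u))) = max(0.000, 1.000) = 1.000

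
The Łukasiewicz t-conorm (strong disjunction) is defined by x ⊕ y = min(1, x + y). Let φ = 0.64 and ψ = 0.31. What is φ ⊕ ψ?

0.95

φ ⊕ ψ = min(1, 0.64 + 0.31) = min(1, 0.95) = 0.95
For comparison, the Gödel t-conorm max(x, y) would give 0.64.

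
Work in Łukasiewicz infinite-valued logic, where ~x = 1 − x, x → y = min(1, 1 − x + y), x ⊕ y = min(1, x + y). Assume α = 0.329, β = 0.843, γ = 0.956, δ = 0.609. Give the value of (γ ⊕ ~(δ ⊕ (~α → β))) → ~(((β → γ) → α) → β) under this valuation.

0.044

~α = 1 − 0.329 = 0.671
~α → β = min(1, 1 − 0.671 + 0.843) = min(1, 1.172) = 1.000
δ ⊕ (~α → β) = min(1, 0.609 + 1.000) = min(1, 1.609) = 1.000
~(δ ⊕ (~α → β)) = 1 − 1.000 = 0.000
γ ⊕ ~(δ ⊕ (~α → β)) = min(1, 0.956 + 0.000) = min(1, 0.956) = 0.956
β → γ = min(1, 1 − 0.843 + 0.956) = min(1, 1.113) = 1.000
(β → γ) → α = min(1, 1 − 1.000 + 0.329) = min(1, 0.329) = 0.329
((β → γ) → α) → β = min(1, 1 − 0.329 + 0.843) = min(1, 1.514) = 1.000
~(((β → γ) → α) → β) = 1 − 1.000 = 0.000
(γ ⊕ ~(δ ⊕ (~α → β))) → ~(((β → γ) → α) → β) = min(1, 1 − 0.956 + 0.000) = min(1, 0.044) = 0.044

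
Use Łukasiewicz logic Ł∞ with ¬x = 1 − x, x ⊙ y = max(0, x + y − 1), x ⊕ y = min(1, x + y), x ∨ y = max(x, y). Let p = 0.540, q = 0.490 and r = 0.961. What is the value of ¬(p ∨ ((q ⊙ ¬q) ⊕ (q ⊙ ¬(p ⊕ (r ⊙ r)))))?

¬q = 1 − 0.490 = 0.510
q ⊙ ¬q = max(0, 0.490 + 0.510 − 1) = max(0, 0.000) = 0.000
r ⊙ r = max(0, 0.961 + 0.961 − 1) = max(0, 0.922) = 0.922
p ⊕ (r ⊙ r) = min(1, 0.540 + 0.922) = min(1, 1.462) = 1.000
¬(p ⊕ (r ⊙ r)) = 1 − 1.000 = 0.000
q ⊙ ¬(p ⊕ (r ⊙ r)) = max(0, 0.490 + 0.000 − 1) = max(0, -0.510) = 0.000
(q ⊙ ¬q) ⊕ (q ⊙ ¬(p ⊕ (r ⊙ r))) = min(1, 0.000 + 0.000) = min(1, 0.000) = 0.000
p ∨ ((q ⊙ ¬q) ⊕ (q ⊙ ¬(p ⊕ (r ⊙ r)))) = max(0.540, 0.000) = 0.540
¬(p ∨ ((q ⊙ ¬q) ⊕ (q ⊙ ¬(p ⊕ (r ⊙ r))))) = 1 − 0.540 = 0.460

0.460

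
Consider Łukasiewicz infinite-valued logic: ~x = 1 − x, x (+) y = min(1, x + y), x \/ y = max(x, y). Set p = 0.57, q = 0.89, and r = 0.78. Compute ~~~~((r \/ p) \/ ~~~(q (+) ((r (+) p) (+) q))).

0.78

r \/ p = max(0.78, 0.57) = 0.78
r (+) p = min(1, 0.78 + 0.57) = min(1, 1.35) = 1.00
(r (+) p) (+) q = min(1, 1.00 + 0.89) = min(1, 1.89) = 1.00
q (+) ((r (+) p) (+) q) = min(1, 0.89 + 1.00) = min(1, 1.89) = 1.00
~(q (+) ((r (+) p) (+) q)) = 1 − 1.00 = 0.00
~~(q (+) ((r (+) p) (+) q)) = 1 − 0.00 = 1.00
~~~(q (+) ((r (+) p) (+) q)) = 1 − 1.00 = 0.00
(r \/ p) \/ ~~~(q (+) ((r (+) p) (+) q)) = max(0.78, 0.00) = 0.78
~((r \/ p) \/ ~~~(q (+) ((r (+) p) (+) q))) = 1 − 0.78 = 0.22
~~((r \/ p) \/ ~~~(q (+) ((r (+) p) (+) q))) = 1 − 0.22 = 0.78
~~~((r \/ p) \/ ~~~(q (+) ((r (+) p) (+) q))) = 1 − 0.78 = 0.22
~~~~((r \/ p) \/ ~~~(q (+) ((r (+) p) (+) q))) = 1 − 0.22 = 0.78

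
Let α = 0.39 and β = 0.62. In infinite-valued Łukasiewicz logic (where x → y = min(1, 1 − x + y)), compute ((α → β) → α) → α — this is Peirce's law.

α → β = min(1, 1 − 0.39 + 0.62) = min(1, 1.23) = 1.00
(α → β) → α = min(1, 1 − 1.00 + 0.39) = min(1, 0.39) = 0.39
((α → β) → α) → α = min(1, 1 − 0.39 + 0.39) = min(1, 1.00) = 1.00

1.00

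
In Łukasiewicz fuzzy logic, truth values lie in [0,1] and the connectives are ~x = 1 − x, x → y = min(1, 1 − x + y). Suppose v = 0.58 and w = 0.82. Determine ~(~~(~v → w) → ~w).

0.82

~v = 1 − 0.58 = 0.42
~v → w = min(1, 1 − 0.42 + 0.82) = min(1, 1.40) = 1.00
~(~v → w) = 1 − 1.00 = 0.00
~~(~v → w) = 1 − 0.00 = 1.00
~w = 1 − 0.82 = 0.18
~~(~v → w) → ~w = min(1, 1 − 1.00 + 0.18) = min(1, 0.18) = 0.18
~(~~(~v → w) → ~w) = 1 − 0.18 = 0.82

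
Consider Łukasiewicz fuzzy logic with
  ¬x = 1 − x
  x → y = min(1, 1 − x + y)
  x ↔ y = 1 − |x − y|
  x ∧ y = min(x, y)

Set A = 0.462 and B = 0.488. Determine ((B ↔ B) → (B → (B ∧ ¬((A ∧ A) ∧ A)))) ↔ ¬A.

0.538

B ↔ B = 1 − |0.488 − 0.488| = 1 − 0.000 = 1.000
A ∧ A = min(0.462, 0.462) = 0.462
(A ∧ A) ∧ A = min(0.462, 0.462) = 0.462
¬((A ∧ A) ∧ A) = 1 − 0.462 = 0.538
B ∧ ¬((A ∧ A) ∧ A) = min(0.488, 0.538) = 0.488
B → (B ∧ ¬((A ∧ A) ∧ A)) = min(1, 1 − 0.488 + 0.488) = min(1, 1.000) = 1.000
(B ↔ B) → (B → (B ∧ ¬((A ∧ A) ∧ A))) = min(1, 1 − 1.000 + 1.000) = min(1, 1.000) = 1.000
¬A = 1 − 0.462 = 0.538
((B ↔ B) → (B → (B ∧ ¬((A ∧ A) ∧ A)))) ↔ ¬A = 1 − |1.000 − 0.538| = 1 − 0.462 = 0.538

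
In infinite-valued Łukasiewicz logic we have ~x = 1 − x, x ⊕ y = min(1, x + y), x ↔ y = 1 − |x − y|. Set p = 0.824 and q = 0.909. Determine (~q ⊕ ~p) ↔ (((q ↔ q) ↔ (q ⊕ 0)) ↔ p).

0.352

~q = 1 − 0.909 = 0.091
~p = 1 − 0.824 = 0.176
~q ⊕ ~p = min(1, 0.091 + 0.176) = min(1, 0.267) = 0.267
q ↔ q = 1 − |0.909 − 0.909| = 1 − 0.000 = 1.000
q ⊕ 0 = min(1, 0.909 + 0.000) = min(1, 0.909) = 0.909
(q ↔ q) ↔ (q ⊕ 0) = 1 − |1.000 − 0.909| = 1 − 0.091 = 0.909
((q ↔ q) ↔ (q ⊕ 0)) ↔ p = 1 − |0.909 − 0.824| = 1 − 0.085 = 0.915
(~q ⊕ ~p) ↔ (((q ↔ q) ↔ (q ⊕ 0)) ↔ p) = 1 − |0.267 − 0.915| = 1 − 0.648 = 0.352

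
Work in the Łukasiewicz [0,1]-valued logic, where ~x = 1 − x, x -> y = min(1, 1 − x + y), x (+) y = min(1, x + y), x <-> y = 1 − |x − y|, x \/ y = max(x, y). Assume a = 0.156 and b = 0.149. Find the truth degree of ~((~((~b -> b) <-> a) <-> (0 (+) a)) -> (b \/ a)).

~b = 1 − 0.149 = 0.851
~b -> b = min(1, 1 − 0.851 + 0.149) = min(1, 0.298) = 0.298
(~b -> b) <-> a = 1 − |0.298 − 0.156| = 1 − 0.142 = 0.858
~((~b -> b) <-> a) = 1 − 0.858 = 0.142
0 (+) a = min(1, 0.000 + 0.156) = min(1, 0.156) = 0.156
~((~b -> b) <-> a) <-> (0 (+) a) = 1 − |0.142 − 0.156| = 1 − 0.014 = 0.986
b \/ a = max(0.149, 0.156) = 0.156
(~((~b -> b) <-> a) <-> (0 (+) a)) -> (b \/ a) = min(1, 1 − 0.986 + 0.156) = min(1, 0.170) = 0.170
~((~((~b -> b) <-> a) <-> (0 (+) a)) -> (b \/ a)) = 1 − 0.170 = 0.830

0.830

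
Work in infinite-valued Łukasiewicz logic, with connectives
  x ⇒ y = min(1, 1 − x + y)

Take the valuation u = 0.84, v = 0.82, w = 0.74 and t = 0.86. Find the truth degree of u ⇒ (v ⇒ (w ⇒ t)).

1.00

w ⇒ t = min(1, 1 − 0.74 + 0.86) = min(1, 1.12) = 1.00
v ⇒ (w ⇒ t) = min(1, 1 − 0.82 + 1.00) = min(1, 1.18) = 1.00
u ⇒ (v ⇒ (w ⇒ t)) = min(1, 1 − 0.84 + 1.00) = min(1, 1.16) = 1.00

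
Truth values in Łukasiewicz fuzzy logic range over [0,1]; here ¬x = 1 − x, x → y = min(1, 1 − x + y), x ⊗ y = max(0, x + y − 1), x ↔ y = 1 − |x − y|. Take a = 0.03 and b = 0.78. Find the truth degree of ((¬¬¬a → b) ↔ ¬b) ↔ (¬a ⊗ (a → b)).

¬a = 1 − 0.03 = 0.97
¬¬a = 1 − 0.97 = 0.03
¬¬¬a = 1 − 0.03 = 0.97
¬¬¬a → b = min(1, 1 − 0.97 + 0.78) = min(1, 0.81) = 0.81
¬b = 1 − 0.78 = 0.22
(¬¬¬a → b) ↔ ¬b = 1 − |0.81 − 0.22| = 1 − 0.59 = 0.41
a → b = min(1, 1 − 0.03 + 0.78) = min(1, 1.75) = 1.00
¬a ⊗ (a → b) = max(0, 0.97 + 1.00 − 1) = max(0, 0.97) = 0.97
((¬¬¬a → b) ↔ ¬b) ↔ (¬a ⊗ (a → b)) = 1 − |0.41 − 0.97| = 1 − 0.56 = 0.44

0.44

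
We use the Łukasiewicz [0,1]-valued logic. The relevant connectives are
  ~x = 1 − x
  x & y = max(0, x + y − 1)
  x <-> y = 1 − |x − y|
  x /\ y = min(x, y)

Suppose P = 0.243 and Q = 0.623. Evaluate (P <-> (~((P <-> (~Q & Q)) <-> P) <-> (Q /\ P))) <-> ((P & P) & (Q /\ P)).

0.486

~Q = 1 − 0.623 = 0.377
~Q & Q = max(0, 0.377 + 0.623 − 1) = max(0, 0.000) = 0.000
P <-> (~Q & Q) = 1 − |0.243 − 0.000| = 1 − 0.243 = 0.757
(P <-> (~Q & Q)) <-> P = 1 − |0.757 − 0.243| = 1 − 0.514 = 0.486
~((P <-> (~Q & Q)) <-> P) = 1 − 0.486 = 0.514
Q /\ P = min(0.623, 0.243) = 0.243
~((P <-> (~Q & Q)) <-> P) <-> (Q /\ P) = 1 − |0.514 − 0.243| = 1 − 0.271 = 0.729
P <-> (~((P <-> (~Q & Q)) <-> P) <-> (Q /\ P)) = 1 − |0.243 − 0.729| = 1 − 0.486 = 0.514
P & P = max(0, 0.243 + 0.243 − 1) = max(0, -0.514) = 0.000
(P & P) & (Q /\ P) = max(0, 0.000 + 0.243 − 1) = max(0, -0.757) = 0.000
(P <-> (~((P <-> (~Q & Q)) <-> P) <-> (Q /\ P))) <-> ((P & P) & (Q /\ P)) = 1 − |0.514 − 0.000| = 1 − 0.514 = 0.486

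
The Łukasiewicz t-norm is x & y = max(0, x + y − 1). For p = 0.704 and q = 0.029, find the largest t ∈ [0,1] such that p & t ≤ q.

The residuum of the Łukasiewicz t-norm gives the supremum: min(1, 1 − 0.704 + 0.029).
1 − 0.704 + 0.029 = 0.325, so t = min(1, 0.325) = 0.325.
Check: 0.704 & 0.325 = max(0, 0.029) = 0.029 ≤ 0.029.

0.325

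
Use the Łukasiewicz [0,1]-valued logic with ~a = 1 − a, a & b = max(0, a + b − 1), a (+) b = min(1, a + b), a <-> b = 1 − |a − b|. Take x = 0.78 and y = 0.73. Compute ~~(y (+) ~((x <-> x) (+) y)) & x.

0.51

x <-> x = 1 − |0.78 − 0.78| = 1 − 0.00 = 1.00
(x <-> x) (+) y = min(1, 1.00 + 0.73) = min(1, 1.73) = 1.00
~((x <-> x) (+) y) = 1 − 1.00 = 0.00
y (+) ~((x <-> x) (+) y) = min(1, 0.73 + 0.00) = min(1, 0.73) = 0.73
~(y (+) ~((x <-> x) (+) y)) = 1 − 0.73 = 0.27
~~(y (+) ~((x <-> x) (+) y)) = 1 − 0.27 = 0.73
~~(y (+) ~((x <-> x) (+) y)) & x = max(0, 0.73 + 0.78 − 1) = max(0, 0.51) = 0.51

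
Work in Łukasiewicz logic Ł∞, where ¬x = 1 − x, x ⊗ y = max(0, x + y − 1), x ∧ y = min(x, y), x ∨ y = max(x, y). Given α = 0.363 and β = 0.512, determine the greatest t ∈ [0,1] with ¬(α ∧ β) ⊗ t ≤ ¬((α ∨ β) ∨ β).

α ∧ β = min(0.363, 0.512) = 0.363
¬(α ∧ β) = 1 − 0.363 = 0.637
So the left factor is ¬(α ∧ β) = 0.637.
α ∨ β = max(0.363, 0.512) = 0.512
(α ∨ β) ∨ β = max(0.512, 0.512) = 0.512
¬((α ∨ β) ∨ β) = 1 − 0.512 = 0.488
So the right-hand bound is ¬((α ∨ β) ∨ β) = 0.488.
The residuum of the Łukasiewicz t-norm gives the supremum: min(1, 1 − 0.637 + 0.488).
1 − 0.637 + 0.488 = 0.851, so t = min(1, 0.851) = 0.851.
Check: 0.637 ⊗ 0.851 = max(0, 0.488) = 0.488 ≤ 0.488.

0.851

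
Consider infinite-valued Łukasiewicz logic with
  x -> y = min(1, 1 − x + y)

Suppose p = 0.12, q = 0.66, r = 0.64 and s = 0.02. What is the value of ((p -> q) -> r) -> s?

0.38

p -> q = min(1, 1 − 0.12 + 0.66) = min(1, 1.54) = 1.00
(p -> q) -> r = min(1, 1 − 1.00 + 0.64) = min(1, 0.64) = 0.64
((p -> q) -> r) -> s = min(1, 1 − 0.64 + 0.02) = min(1, 0.38) = 0.38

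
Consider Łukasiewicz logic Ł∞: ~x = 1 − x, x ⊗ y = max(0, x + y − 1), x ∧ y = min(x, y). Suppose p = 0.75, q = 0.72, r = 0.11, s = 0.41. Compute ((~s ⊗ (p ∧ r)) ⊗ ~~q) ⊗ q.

~s = 1 − 0.41 = 0.59
p ∧ r = min(0.75, 0.11) = 0.11
~s ⊗ (p ∧ r) = max(0, 0.59 + 0.11 − 1) = max(0, -0.30) = 0.00
~q = 1 − 0.72 = 0.28
~~q = 1 − 0.28 = 0.72
(~s ⊗ (p ∧ r)) ⊗ ~~q = max(0, 0.00 + 0.72 − 1) = max(0, -0.28) = 0.00
((~s ⊗ (p ∧ r)) ⊗ ~~q) ⊗ q = max(0, 0.00 + 0.72 − 1) = max(0, -0.28) = 0.00

0.00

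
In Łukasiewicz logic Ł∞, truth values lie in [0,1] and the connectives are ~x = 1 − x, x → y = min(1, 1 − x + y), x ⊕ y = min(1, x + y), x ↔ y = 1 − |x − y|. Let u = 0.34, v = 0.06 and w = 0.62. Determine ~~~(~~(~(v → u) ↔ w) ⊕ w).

v → u = min(1, 1 − 0.06 + 0.34) = min(1, 1.28) = 1.00
~(v → u) = 1 − 1.00 = 0.00
~(v → u) ↔ w = 1 − |0.00 − 0.62| = 1 − 0.62 = 0.38
~(~(v → u) ↔ w) = 1 − 0.38 = 0.62
~~(~(v → u) ↔ w) = 1 − 0.62 = 0.38
~~(~(v → u) ↔ w) ⊕ w = min(1, 0.38 + 0.62) = min(1, 1.00) = 1.00
~(~~(~(v → u) ↔ w) ⊕ w) = 1 − 1.00 = 0.00
~~(~~(~(v → u) ↔ w) ⊕ w) = 1 − 0.00 = 1.00
~~~(~~(~(v → u) ↔ w) ⊕ w) = 1 − 1.00 = 0.00

0.00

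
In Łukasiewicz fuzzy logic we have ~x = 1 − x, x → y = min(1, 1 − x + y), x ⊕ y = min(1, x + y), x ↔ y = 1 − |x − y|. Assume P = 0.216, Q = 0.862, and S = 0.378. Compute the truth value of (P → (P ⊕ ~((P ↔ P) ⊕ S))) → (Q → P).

0.354

P ↔ P = 1 − |0.216 − 0.216| = 1 − 0.000 = 1.000
(P ↔ P) ⊕ S = min(1, 1.000 + 0.378) = min(1, 1.378) = 1.000
~((P ↔ P) ⊕ S) = 1 − 1.000 = 0.000
P ⊕ ~((P ↔ P) ⊕ S) = min(1, 0.216 + 0.000) = min(1, 0.216) = 0.216
P → (P ⊕ ~((P ↔ P) ⊕ S)) = min(1, 1 − 0.216 + 0.216) = min(1, 1.000) = 1.000
Q → P = min(1, 1 − 0.862 + 0.216) = min(1, 0.354) = 0.354
(P → (P ⊕ ~((P ↔ P) ⊕ S))) → (Q → P) = min(1, 1 − 1.000 + 0.354) = min(1, 0.354) = 0.354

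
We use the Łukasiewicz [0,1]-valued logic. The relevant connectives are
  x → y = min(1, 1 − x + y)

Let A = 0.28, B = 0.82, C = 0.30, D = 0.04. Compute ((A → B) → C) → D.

0.74

A → B = min(1, 1 − 0.28 + 0.82) = min(1, 1.54) = 1.00
(A → B) → C = min(1, 1 − 1.00 + 0.30) = min(1, 0.30) = 0.30
((A → B) → C) → D = min(1, 1 − 0.30 + 0.04) = min(1, 0.74) = 0.74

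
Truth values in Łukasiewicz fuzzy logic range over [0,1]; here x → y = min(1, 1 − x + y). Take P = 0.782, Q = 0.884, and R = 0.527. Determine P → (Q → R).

0.861

Q → R = min(1, 1 − 0.884 + 0.527) = min(1, 0.643) = 0.643
P → (Q → R) = min(1, 1 − 0.782 + 0.643) = min(1, 0.861) = 0.861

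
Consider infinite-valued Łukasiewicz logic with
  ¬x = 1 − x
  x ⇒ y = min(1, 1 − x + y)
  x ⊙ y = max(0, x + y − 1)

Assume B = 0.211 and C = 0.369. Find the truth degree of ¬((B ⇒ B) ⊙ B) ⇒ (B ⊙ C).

0.211

B ⇒ B = min(1, 1 − 0.211 + 0.211) = min(1, 1.000) = 1.000
(B ⇒ B) ⊙ B = max(0, 1.000 + 0.211 − 1) = max(0, 0.211) = 0.211
¬((B ⇒ B) ⊙ B) = 1 − 0.211 = 0.789
B ⊙ C = max(0, 0.211 + 0.369 − 1) = max(0, -0.420) = 0.000
¬((B ⇒ B) ⊙ B) ⇒ (B ⊙ C) = min(1, 1 − 0.789 + 0.000) = min(1, 0.211) = 0.211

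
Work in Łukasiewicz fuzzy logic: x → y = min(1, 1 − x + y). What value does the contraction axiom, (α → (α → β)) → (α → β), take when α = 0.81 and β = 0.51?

0.81

α → β = min(1, 1 − 0.81 + 0.51) = min(1, 0.70) = 0.70
α → (α → β) = min(1, 1 − 0.81 + 0.70) = min(1, 0.89) = 0.89
(α → (α → β)) → (α → β) = min(1, 1 − 0.89 + 0.70) = min(1, 0.81) = 0.81
(The value 0.81 < 1 shows this instance is not satisfied; fails in Ł∞ (the t-norm is not idempotent).)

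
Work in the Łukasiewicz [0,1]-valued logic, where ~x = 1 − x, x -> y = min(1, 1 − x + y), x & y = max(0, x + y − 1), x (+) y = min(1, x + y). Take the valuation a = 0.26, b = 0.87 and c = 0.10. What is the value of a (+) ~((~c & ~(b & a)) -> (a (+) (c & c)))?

0.77

~c = 1 − 0.10 = 0.90
b & a = max(0, 0.87 + 0.26 − 1) = max(0, 0.13) = 0.13
~(b & a) = 1 − 0.13 = 0.87
~c & ~(b & a) = max(0, 0.90 + 0.87 − 1) = max(0, 0.77) = 0.77
c & c = max(0, 0.10 + 0.10 − 1) = max(0, -0.80) = 0.00
a (+) (c & c) = min(1, 0.26 + 0.00) = min(1, 0.26) = 0.26
(~c & ~(b & a)) -> (a (+) (c & c)) = min(1, 1 − 0.77 + 0.26) = min(1, 0.49) = 0.49
~((~c & ~(b & a)) -> (a (+) (c & c))) = 1 − 0.49 = 0.51
a (+) ~((~c & ~(b & a)) -> (a (+) (c & c))) = min(1, 0.26 + 0.51) = min(1, 0.77) = 0.77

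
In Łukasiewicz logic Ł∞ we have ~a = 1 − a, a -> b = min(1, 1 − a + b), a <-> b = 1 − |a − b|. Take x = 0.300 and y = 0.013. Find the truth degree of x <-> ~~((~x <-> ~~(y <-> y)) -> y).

0.987

~x = 1 − 0.300 = 0.700
y <-> y = 1 − |0.013 − 0.013| = 1 − 0.000 = 1.000
~(y <-> y) = 1 − 1.000 = 0.000
~~(y <-> y) = 1 − 0.000 = 1.000
~x <-> ~~(y <-> y) = 1 − |0.700 − 1.000| = 1 − 0.300 = 0.700
(~x <-> ~~(y <-> y)) -> y = min(1, 1 − 0.700 + 0.013) = min(1, 0.313) = 0.313
~((~x <-> ~~(y <-> y)) -> y) = 1 − 0.313 = 0.687
~~((~x <-> ~~(y <-> y)) -> y) = 1 − 0.687 = 0.313
x <-> ~~((~x <-> ~~(y <-> y)) -> y) = 1 − |0.300 − 0.313| = 1 − 0.013 = 0.987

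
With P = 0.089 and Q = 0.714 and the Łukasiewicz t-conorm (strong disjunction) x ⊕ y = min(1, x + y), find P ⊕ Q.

0.803

P ⊕ Q = min(1, 0.089 + 0.714) = min(1, 0.803) = 0.803
For comparison, the Gödel t-conorm max(x, y) would give 0.714.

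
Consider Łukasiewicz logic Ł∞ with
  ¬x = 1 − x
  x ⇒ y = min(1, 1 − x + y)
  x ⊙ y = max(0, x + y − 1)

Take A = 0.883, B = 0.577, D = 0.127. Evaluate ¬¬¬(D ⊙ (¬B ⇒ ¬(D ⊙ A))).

¬B = 1 − 0.577 = 0.423
D ⊙ A = max(0, 0.127 + 0.883 − 1) = max(0, 0.010) = 0.010
¬(D ⊙ A) = 1 − 0.010 = 0.990
¬B ⇒ ¬(D ⊙ A) = min(1, 1 − 0.423 + 0.990) = min(1, 1.567) = 1.000
D ⊙ (¬B ⇒ ¬(D ⊙ A)) = max(0, 0.127 + 1.000 − 1) = max(0, 0.127) = 0.127
¬(D ⊙ (¬B ⇒ ¬(D ⊙ A))) = 1 − 0.127 = 0.873
¬¬(D ⊙ (¬B ⇒ ¬(D ⊙ A))) = 1 − 0.873 = 0.127
¬¬¬(D ⊙ (¬B ⇒ ¬(D ⊙ A))) = 1 − 0.127 = 0.873

0.873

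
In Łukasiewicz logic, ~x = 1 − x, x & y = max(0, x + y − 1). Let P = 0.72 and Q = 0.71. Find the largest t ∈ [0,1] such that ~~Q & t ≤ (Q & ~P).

~Q = 1 − 0.71 = 0.29
~~Q = 1 − 0.29 = 0.71
So the left factor is ~~Q = 0.71.
~P = 1 − 0.72 = 0.28
Q & ~P = max(0, 0.71 + 0.28 − 1) = max(0, -0.01) = 0.00
So the right-hand bound is Q & ~P = 0.00.
The residuum of the Łukasiewicz t-norm gives the supremum: min(1, 1 − 0.71 + 0.00).
1 − 0.71 + 0.00 = 0.29, so t = min(1, 0.29) = 0.29.
Check: 0.71 & 0.29 = max(0, 0.00) = 0.00 ≤ 0.00.

0.29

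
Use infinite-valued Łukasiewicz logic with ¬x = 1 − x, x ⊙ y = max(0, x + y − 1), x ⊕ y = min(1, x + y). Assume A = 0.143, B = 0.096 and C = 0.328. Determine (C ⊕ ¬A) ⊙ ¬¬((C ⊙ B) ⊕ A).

¬A = 1 − 0.143 = 0.857
C ⊕ ¬A = min(1, 0.328 + 0.857) = min(1, 1.185) = 1.000
C ⊙ B = max(0, 0.328 + 0.096 − 1) = max(0, -0.576) = 0.000
(C ⊙ B) ⊕ A = min(1, 0.000 + 0.143) = min(1, 0.143) = 0.143
¬((C ⊙ B) ⊕ A) = 1 − 0.143 = 0.857
¬¬((C ⊙ B) ⊕ A) = 1 − 0.857 = 0.143
(C ⊕ ¬A) ⊙ ¬¬((C ⊙ B) ⊕ A) = max(0, 1.000 + 0.143 − 1) = max(0, 0.143) = 0.143

0.143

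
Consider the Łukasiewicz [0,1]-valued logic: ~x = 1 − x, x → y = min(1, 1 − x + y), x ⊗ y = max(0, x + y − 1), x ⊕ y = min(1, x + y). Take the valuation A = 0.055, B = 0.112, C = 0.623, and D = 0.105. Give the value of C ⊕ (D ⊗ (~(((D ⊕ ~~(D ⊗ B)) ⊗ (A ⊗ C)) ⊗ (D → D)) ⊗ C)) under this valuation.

0.623

D ⊗ B = max(0, 0.105 + 0.112 − 1) = max(0, -0.783) = 0.000
~(D ⊗ B) = 1 − 0.000 = 1.000
~~(D ⊗ B) = 1 − 1.000 = 0.000
D ⊕ ~~(D ⊗ B) = min(1, 0.105 + 0.000) = min(1, 0.105) = 0.105
A ⊗ C = max(0, 0.055 + 0.623 − 1) = max(0, -0.322) = 0.000
(D ⊕ ~~(D ⊗ B)) ⊗ (A ⊗ C) = max(0, 0.105 + 0.000 − 1) = max(0, -0.895) = 0.000
D → D = min(1, 1 − 0.105 + 0.105) = min(1, 1.000) = 1.000
((D ⊕ ~~(D ⊗ B)) ⊗ (A ⊗ C)) ⊗ (D → D) = max(0, 0.000 + 1.000 − 1) = max(0, 0.000) = 0.000
~(((D ⊕ ~~(D ⊗ B)) ⊗ (A ⊗ C)) ⊗ (D → D)) = 1 − 0.000 = 1.000
~(((D ⊕ ~~(D ⊗ B)) ⊗ (A ⊗ C)) ⊗ (D → D)) ⊗ C = max(0, 1.000 + 0.623 − 1) = max(0, 0.623) = 0.623
D ⊗ (~(((D ⊕ ~~(D ⊗ B)) ⊗ (A ⊗ C)) ⊗ (D → D)) ⊗ C) = max(0, 0.105 + 0.623 − 1) = max(0, -0.272) = 0.000
C ⊕ (D ⊗ (~(((D ⊕ ~~(D ⊗ B)) ⊗ (A ⊗ C)) ⊗ (D → D)) ⊗ C)) = min(1, 0.623 + 0.000) = min(1, 0.623) = 0.623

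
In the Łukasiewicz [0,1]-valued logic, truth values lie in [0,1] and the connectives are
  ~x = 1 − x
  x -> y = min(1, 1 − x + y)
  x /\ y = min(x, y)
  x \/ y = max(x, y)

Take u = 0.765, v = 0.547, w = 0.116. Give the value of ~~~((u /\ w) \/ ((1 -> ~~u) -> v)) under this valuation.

u /\ w = min(0.765, 0.116) = 0.116
~u = 1 − 0.765 = 0.235
~~u = 1 − 0.235 = 0.765
1 -> ~~u = min(1, 1 − 1.000 + 0.765) = min(1, 0.765) = 0.765
(1 -> ~~u) -> v = min(1, 1 − 0.765 + 0.547) = min(1, 0.782) = 0.782
(u /\ w) \/ ((1 -> ~~u) -> v) = max(0.116, 0.782) = 0.782
~((u /\ w) \/ ((1 -> ~~u) -> v)) = 1 − 0.782 = 0.218
~~((u /\ w) \/ ((1 -> ~~u) -> v)) = 1 − 0.218 = 0.782
~~~((u /\ w) \/ ((1 -> ~~u) -> v)) = 1 − 0.782 = 0.218

0.218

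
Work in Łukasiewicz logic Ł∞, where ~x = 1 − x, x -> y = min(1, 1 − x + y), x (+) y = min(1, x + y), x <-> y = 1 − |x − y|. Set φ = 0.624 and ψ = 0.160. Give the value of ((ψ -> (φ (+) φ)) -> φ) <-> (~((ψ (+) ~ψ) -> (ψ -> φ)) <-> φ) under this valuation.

φ (+) φ = min(1, 0.624 + 0.624) = min(1, 1.248) = 1.000
ψ -> (φ (+) φ) = min(1, 1 − 0.160 + 1.000) = min(1, 1.840) = 1.000
(ψ -> (φ (+) φ)) -> φ = min(1, 1 − 1.000 + 0.624) = min(1, 0.624) = 0.624
~ψ = 1 − 0.160 = 0.840
ψ (+) ~ψ = min(1, 0.160 + 0.840) = min(1, 1.000) = 1.000
ψ -> φ = min(1, 1 − 0.160 + 0.624) = min(1, 1.464) = 1.000
(ψ (+) ~ψ) -> (ψ -> φ) = min(1, 1 − 1.000 + 1.000) = min(1, 1.000) = 1.000
~((ψ (+) ~ψ) -> (ψ -> φ)) = 1 − 1.000 = 0.000
~((ψ (+) ~ψ) -> (ψ -> φ)) <-> φ = 1 − |0.000 − 0.624| = 1 − 0.624 = 0.376
((ψ -> (φ (+) φ)) -> φ) <-> (~((ψ (+) ~ψ) -> (ψ -> φ)) <-> φ) = 1 − |0.624 − 0.376| = 1 − 0.248 = 0.752

0.752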